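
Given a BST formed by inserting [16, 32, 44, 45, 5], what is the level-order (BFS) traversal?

Tree insertion order: [16, 32, 44, 45, 5]
Tree (level-order array): [16, 5, 32, None, None, None, 44, None, 45]
BFS from the root, enqueuing left then right child of each popped node:
  queue [16] -> pop 16, enqueue [5, 32], visited so far: [16]
  queue [5, 32] -> pop 5, enqueue [none], visited so far: [16, 5]
  queue [32] -> pop 32, enqueue [44], visited so far: [16, 5, 32]
  queue [44] -> pop 44, enqueue [45], visited so far: [16, 5, 32, 44]
  queue [45] -> pop 45, enqueue [none], visited so far: [16, 5, 32, 44, 45]
Result: [16, 5, 32, 44, 45]


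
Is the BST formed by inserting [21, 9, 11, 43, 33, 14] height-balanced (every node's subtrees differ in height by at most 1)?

Tree (level-order array): [21, 9, 43, None, 11, 33, None, None, 14]
Definition: a tree is height-balanced if, at every node, |h(left) - h(right)| <= 1 (empty subtree has height -1).
Bottom-up per-node check:
  node 14: h_left=-1, h_right=-1, diff=0 [OK], height=0
  node 11: h_left=-1, h_right=0, diff=1 [OK], height=1
  node 9: h_left=-1, h_right=1, diff=2 [FAIL (|-1-1|=2 > 1)], height=2
  node 33: h_left=-1, h_right=-1, diff=0 [OK], height=0
  node 43: h_left=0, h_right=-1, diff=1 [OK], height=1
  node 21: h_left=2, h_right=1, diff=1 [OK], height=3
Node 9 violates the condition: |-1 - 1| = 2 > 1.
Result: Not balanced


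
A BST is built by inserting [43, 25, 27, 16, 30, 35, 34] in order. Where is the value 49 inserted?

Starting tree (level order): [43, 25, None, 16, 27, None, None, None, 30, None, 35, 34]
Insertion path: 43
Result: insert 49 as right child of 43
Final tree (level order): [43, 25, 49, 16, 27, None, None, None, None, None, 30, None, 35, 34]


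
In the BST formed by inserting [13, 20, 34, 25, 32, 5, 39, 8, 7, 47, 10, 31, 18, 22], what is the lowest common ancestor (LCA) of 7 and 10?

Tree insertion order: [13, 20, 34, 25, 32, 5, 39, 8, 7, 47, 10, 31, 18, 22]
Tree (level-order array): [13, 5, 20, None, 8, 18, 34, 7, 10, None, None, 25, 39, None, None, None, None, 22, 32, None, 47, None, None, 31]
In a BST, the LCA of p=7, q=10 is the first node v on the
root-to-leaf path with p <= v <= q (go left if both < v, right if both > v).
Walk from root:
  at 13: both 7 and 10 < 13, go left
  at 5: both 7 and 10 > 5, go right
  at 8: 7 <= 8 <= 10, this is the LCA
LCA = 8


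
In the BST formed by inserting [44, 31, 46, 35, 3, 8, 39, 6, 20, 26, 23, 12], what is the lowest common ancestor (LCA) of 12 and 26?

Tree insertion order: [44, 31, 46, 35, 3, 8, 39, 6, 20, 26, 23, 12]
Tree (level-order array): [44, 31, 46, 3, 35, None, None, None, 8, None, 39, 6, 20, None, None, None, None, 12, 26, None, None, 23]
In a BST, the LCA of p=12, q=26 is the first node v on the
root-to-leaf path with p <= v <= q (go left if both < v, right if both > v).
Walk from root:
  at 44: both 12 and 26 < 44, go left
  at 31: both 12 and 26 < 31, go left
  at 3: both 12 and 26 > 3, go right
  at 8: both 12 and 26 > 8, go right
  at 20: 12 <= 20 <= 26, this is the LCA
LCA = 20


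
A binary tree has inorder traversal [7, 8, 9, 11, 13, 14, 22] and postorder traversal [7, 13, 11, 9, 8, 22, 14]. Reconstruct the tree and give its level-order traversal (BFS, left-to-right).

Inorder:   [7, 8, 9, 11, 13, 14, 22]
Postorder: [7, 13, 11, 9, 8, 22, 14]
Algorithm: postorder visits root last, so walk postorder right-to-left;
each value is the root of the current inorder slice — split it at that
value, recurse on the right subtree first, then the left.
Recursive splits:
  root=14; inorder splits into left=[7, 8, 9, 11, 13], right=[22]
  root=22; inorder splits into left=[], right=[]
  root=8; inorder splits into left=[7], right=[9, 11, 13]
  root=9; inorder splits into left=[], right=[11, 13]
  root=11; inorder splits into left=[], right=[13]
  root=13; inorder splits into left=[], right=[]
  root=7; inorder splits into left=[], right=[]
Reconstructed level-order: [14, 8, 22, 7, 9, 11, 13]


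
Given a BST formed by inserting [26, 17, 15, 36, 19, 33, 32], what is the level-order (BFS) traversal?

Tree insertion order: [26, 17, 15, 36, 19, 33, 32]
Tree (level-order array): [26, 17, 36, 15, 19, 33, None, None, None, None, None, 32]
BFS from the root, enqueuing left then right child of each popped node:
  queue [26] -> pop 26, enqueue [17, 36], visited so far: [26]
  queue [17, 36] -> pop 17, enqueue [15, 19], visited so far: [26, 17]
  queue [36, 15, 19] -> pop 36, enqueue [33], visited so far: [26, 17, 36]
  queue [15, 19, 33] -> pop 15, enqueue [none], visited so far: [26, 17, 36, 15]
  queue [19, 33] -> pop 19, enqueue [none], visited so far: [26, 17, 36, 15, 19]
  queue [33] -> pop 33, enqueue [32], visited so far: [26, 17, 36, 15, 19, 33]
  queue [32] -> pop 32, enqueue [none], visited so far: [26, 17, 36, 15, 19, 33, 32]
Result: [26, 17, 36, 15, 19, 33, 32]


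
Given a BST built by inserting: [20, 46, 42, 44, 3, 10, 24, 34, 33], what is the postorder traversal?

Tree insertion order: [20, 46, 42, 44, 3, 10, 24, 34, 33]
Tree (level-order array): [20, 3, 46, None, 10, 42, None, None, None, 24, 44, None, 34, None, None, 33]
Postorder traversal: [10, 3, 33, 34, 24, 44, 42, 46, 20]


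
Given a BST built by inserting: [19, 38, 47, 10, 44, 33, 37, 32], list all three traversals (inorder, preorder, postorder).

Tree insertion order: [19, 38, 47, 10, 44, 33, 37, 32]
Tree (level-order array): [19, 10, 38, None, None, 33, 47, 32, 37, 44]
Inorder (L, root, R): [10, 19, 32, 33, 37, 38, 44, 47]
Preorder (root, L, R): [19, 10, 38, 33, 32, 37, 47, 44]
Postorder (L, R, root): [10, 32, 37, 33, 44, 47, 38, 19]


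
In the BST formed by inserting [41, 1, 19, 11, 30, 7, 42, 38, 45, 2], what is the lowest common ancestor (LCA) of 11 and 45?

Tree insertion order: [41, 1, 19, 11, 30, 7, 42, 38, 45, 2]
Tree (level-order array): [41, 1, 42, None, 19, None, 45, 11, 30, None, None, 7, None, None, 38, 2]
In a BST, the LCA of p=11, q=45 is the first node v on the
root-to-leaf path with p <= v <= q (go left if both < v, right if both > v).
Walk from root:
  at 41: 11 <= 41 <= 45, this is the LCA
LCA = 41


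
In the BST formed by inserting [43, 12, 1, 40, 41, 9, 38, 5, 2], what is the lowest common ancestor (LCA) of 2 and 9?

Tree insertion order: [43, 12, 1, 40, 41, 9, 38, 5, 2]
Tree (level-order array): [43, 12, None, 1, 40, None, 9, 38, 41, 5, None, None, None, None, None, 2]
In a BST, the LCA of p=2, q=9 is the first node v on the
root-to-leaf path with p <= v <= q (go left if both < v, right if both > v).
Walk from root:
  at 43: both 2 and 9 < 43, go left
  at 12: both 2 and 9 < 12, go left
  at 1: both 2 and 9 > 1, go right
  at 9: 2 <= 9 <= 9, this is the LCA
LCA = 9


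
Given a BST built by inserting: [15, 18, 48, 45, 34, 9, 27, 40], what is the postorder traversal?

Tree insertion order: [15, 18, 48, 45, 34, 9, 27, 40]
Tree (level-order array): [15, 9, 18, None, None, None, 48, 45, None, 34, None, 27, 40]
Postorder traversal: [9, 27, 40, 34, 45, 48, 18, 15]


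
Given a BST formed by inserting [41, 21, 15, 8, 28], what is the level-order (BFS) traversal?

Tree insertion order: [41, 21, 15, 8, 28]
Tree (level-order array): [41, 21, None, 15, 28, 8]
BFS from the root, enqueuing left then right child of each popped node:
  queue [41] -> pop 41, enqueue [21], visited so far: [41]
  queue [21] -> pop 21, enqueue [15, 28], visited so far: [41, 21]
  queue [15, 28] -> pop 15, enqueue [8], visited so far: [41, 21, 15]
  queue [28, 8] -> pop 28, enqueue [none], visited so far: [41, 21, 15, 28]
  queue [8] -> pop 8, enqueue [none], visited so far: [41, 21, 15, 28, 8]
Result: [41, 21, 15, 28, 8]


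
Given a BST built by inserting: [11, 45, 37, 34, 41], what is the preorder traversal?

Tree insertion order: [11, 45, 37, 34, 41]
Tree (level-order array): [11, None, 45, 37, None, 34, 41]
Preorder traversal: [11, 45, 37, 34, 41]


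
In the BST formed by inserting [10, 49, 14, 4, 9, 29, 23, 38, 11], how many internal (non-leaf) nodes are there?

Tree built from: [10, 49, 14, 4, 9, 29, 23, 38, 11]
Tree (level-order array): [10, 4, 49, None, 9, 14, None, None, None, 11, 29, None, None, 23, 38]
Rule: An internal node has at least one child.
Per-node child counts:
  node 10: 2 child(ren)
  node 4: 1 child(ren)
  node 9: 0 child(ren)
  node 49: 1 child(ren)
  node 14: 2 child(ren)
  node 11: 0 child(ren)
  node 29: 2 child(ren)
  node 23: 0 child(ren)
  node 38: 0 child(ren)
Matching nodes: [10, 4, 49, 14, 29]
Count of internal (non-leaf) nodes: 5


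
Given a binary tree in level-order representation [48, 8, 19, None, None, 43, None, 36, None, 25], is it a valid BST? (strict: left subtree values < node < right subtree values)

Level-order array: [48, 8, 19, None, None, 43, None, 36, None, 25]
Validate using subtree bounds (lo, hi): at each node, require lo < value < hi,
then recurse left with hi=value and right with lo=value.
Preorder trace (stopping at first violation):
  at node 48 with bounds (-inf, +inf): OK
  at node 8 with bounds (-inf, 48): OK
  at node 19 with bounds (48, +inf): VIOLATION
Node 19 violates its bound: not (48 < 19 < +inf).
Result: Not a valid BST


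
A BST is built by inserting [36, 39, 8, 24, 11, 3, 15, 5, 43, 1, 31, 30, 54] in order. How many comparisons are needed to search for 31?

Search path for 31: 36 -> 8 -> 24 -> 31
Found: True
Comparisons: 4


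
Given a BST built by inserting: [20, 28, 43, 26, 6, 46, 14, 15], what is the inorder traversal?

Tree insertion order: [20, 28, 43, 26, 6, 46, 14, 15]
Tree (level-order array): [20, 6, 28, None, 14, 26, 43, None, 15, None, None, None, 46]
Inorder traversal: [6, 14, 15, 20, 26, 28, 43, 46]


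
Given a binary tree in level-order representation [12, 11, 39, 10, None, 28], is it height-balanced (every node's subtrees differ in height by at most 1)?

Tree (level-order array): [12, 11, 39, 10, None, 28]
Definition: a tree is height-balanced if, at every node, |h(left) - h(right)| <= 1 (empty subtree has height -1).
Bottom-up per-node check:
  node 10: h_left=-1, h_right=-1, diff=0 [OK], height=0
  node 11: h_left=0, h_right=-1, diff=1 [OK], height=1
  node 28: h_left=-1, h_right=-1, diff=0 [OK], height=0
  node 39: h_left=0, h_right=-1, diff=1 [OK], height=1
  node 12: h_left=1, h_right=1, diff=0 [OK], height=2
All nodes satisfy the balance condition.
Result: Balanced


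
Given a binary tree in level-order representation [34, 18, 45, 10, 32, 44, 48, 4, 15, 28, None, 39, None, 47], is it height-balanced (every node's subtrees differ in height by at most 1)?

Tree (level-order array): [34, 18, 45, 10, 32, 44, 48, 4, 15, 28, None, 39, None, 47]
Definition: a tree is height-balanced if, at every node, |h(left) - h(right)| <= 1 (empty subtree has height -1).
Bottom-up per-node check:
  node 4: h_left=-1, h_right=-1, diff=0 [OK], height=0
  node 15: h_left=-1, h_right=-1, diff=0 [OK], height=0
  node 10: h_left=0, h_right=0, diff=0 [OK], height=1
  node 28: h_left=-1, h_right=-1, diff=0 [OK], height=0
  node 32: h_left=0, h_right=-1, diff=1 [OK], height=1
  node 18: h_left=1, h_right=1, diff=0 [OK], height=2
  node 39: h_left=-1, h_right=-1, diff=0 [OK], height=0
  node 44: h_left=0, h_right=-1, diff=1 [OK], height=1
  node 47: h_left=-1, h_right=-1, diff=0 [OK], height=0
  node 48: h_left=0, h_right=-1, diff=1 [OK], height=1
  node 45: h_left=1, h_right=1, diff=0 [OK], height=2
  node 34: h_left=2, h_right=2, diff=0 [OK], height=3
All nodes satisfy the balance condition.
Result: Balanced


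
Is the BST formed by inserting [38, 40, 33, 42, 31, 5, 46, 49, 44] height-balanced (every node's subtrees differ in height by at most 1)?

Tree (level-order array): [38, 33, 40, 31, None, None, 42, 5, None, None, 46, None, None, 44, 49]
Definition: a tree is height-balanced if, at every node, |h(left) - h(right)| <= 1 (empty subtree has height -1).
Bottom-up per-node check:
  node 5: h_left=-1, h_right=-1, diff=0 [OK], height=0
  node 31: h_left=0, h_right=-1, diff=1 [OK], height=1
  node 33: h_left=1, h_right=-1, diff=2 [FAIL (|1--1|=2 > 1)], height=2
  node 44: h_left=-1, h_right=-1, diff=0 [OK], height=0
  node 49: h_left=-1, h_right=-1, diff=0 [OK], height=0
  node 46: h_left=0, h_right=0, diff=0 [OK], height=1
  node 42: h_left=-1, h_right=1, diff=2 [FAIL (|-1-1|=2 > 1)], height=2
  node 40: h_left=-1, h_right=2, diff=3 [FAIL (|-1-2|=3 > 1)], height=3
  node 38: h_left=2, h_right=3, diff=1 [OK], height=4
Node 33 violates the condition: |1 - -1| = 2 > 1.
Result: Not balanced


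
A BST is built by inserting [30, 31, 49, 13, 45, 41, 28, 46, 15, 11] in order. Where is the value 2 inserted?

Starting tree (level order): [30, 13, 31, 11, 28, None, 49, None, None, 15, None, 45, None, None, None, 41, 46]
Insertion path: 30 -> 13 -> 11
Result: insert 2 as left child of 11
Final tree (level order): [30, 13, 31, 11, 28, None, 49, 2, None, 15, None, 45, None, None, None, None, None, 41, 46]


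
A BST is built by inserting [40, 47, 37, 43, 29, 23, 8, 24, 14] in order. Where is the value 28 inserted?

Starting tree (level order): [40, 37, 47, 29, None, 43, None, 23, None, None, None, 8, 24, None, 14]
Insertion path: 40 -> 37 -> 29 -> 23 -> 24
Result: insert 28 as right child of 24
Final tree (level order): [40, 37, 47, 29, None, 43, None, 23, None, None, None, 8, 24, None, 14, None, 28]


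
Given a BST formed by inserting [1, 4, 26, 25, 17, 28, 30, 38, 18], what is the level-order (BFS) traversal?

Tree insertion order: [1, 4, 26, 25, 17, 28, 30, 38, 18]
Tree (level-order array): [1, None, 4, None, 26, 25, 28, 17, None, None, 30, None, 18, None, 38]
BFS from the root, enqueuing left then right child of each popped node:
  queue [1] -> pop 1, enqueue [4], visited so far: [1]
  queue [4] -> pop 4, enqueue [26], visited so far: [1, 4]
  queue [26] -> pop 26, enqueue [25, 28], visited so far: [1, 4, 26]
  queue [25, 28] -> pop 25, enqueue [17], visited so far: [1, 4, 26, 25]
  queue [28, 17] -> pop 28, enqueue [30], visited so far: [1, 4, 26, 25, 28]
  queue [17, 30] -> pop 17, enqueue [18], visited so far: [1, 4, 26, 25, 28, 17]
  queue [30, 18] -> pop 30, enqueue [38], visited so far: [1, 4, 26, 25, 28, 17, 30]
  queue [18, 38] -> pop 18, enqueue [none], visited so far: [1, 4, 26, 25, 28, 17, 30, 18]
  queue [38] -> pop 38, enqueue [none], visited so far: [1, 4, 26, 25, 28, 17, 30, 18, 38]
Result: [1, 4, 26, 25, 28, 17, 30, 18, 38]


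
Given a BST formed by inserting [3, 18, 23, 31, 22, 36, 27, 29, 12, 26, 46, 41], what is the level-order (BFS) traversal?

Tree insertion order: [3, 18, 23, 31, 22, 36, 27, 29, 12, 26, 46, 41]
Tree (level-order array): [3, None, 18, 12, 23, None, None, 22, 31, None, None, 27, 36, 26, 29, None, 46, None, None, None, None, 41]
BFS from the root, enqueuing left then right child of each popped node:
  queue [3] -> pop 3, enqueue [18], visited so far: [3]
  queue [18] -> pop 18, enqueue [12, 23], visited so far: [3, 18]
  queue [12, 23] -> pop 12, enqueue [none], visited so far: [3, 18, 12]
  queue [23] -> pop 23, enqueue [22, 31], visited so far: [3, 18, 12, 23]
  queue [22, 31] -> pop 22, enqueue [none], visited so far: [3, 18, 12, 23, 22]
  queue [31] -> pop 31, enqueue [27, 36], visited so far: [3, 18, 12, 23, 22, 31]
  queue [27, 36] -> pop 27, enqueue [26, 29], visited so far: [3, 18, 12, 23, 22, 31, 27]
  queue [36, 26, 29] -> pop 36, enqueue [46], visited so far: [3, 18, 12, 23, 22, 31, 27, 36]
  queue [26, 29, 46] -> pop 26, enqueue [none], visited so far: [3, 18, 12, 23, 22, 31, 27, 36, 26]
  queue [29, 46] -> pop 29, enqueue [none], visited so far: [3, 18, 12, 23, 22, 31, 27, 36, 26, 29]
  queue [46] -> pop 46, enqueue [41], visited so far: [3, 18, 12, 23, 22, 31, 27, 36, 26, 29, 46]
  queue [41] -> pop 41, enqueue [none], visited so far: [3, 18, 12, 23, 22, 31, 27, 36, 26, 29, 46, 41]
Result: [3, 18, 12, 23, 22, 31, 27, 36, 26, 29, 46, 41]


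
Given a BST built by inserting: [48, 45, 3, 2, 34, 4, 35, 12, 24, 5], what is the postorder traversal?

Tree insertion order: [48, 45, 3, 2, 34, 4, 35, 12, 24, 5]
Tree (level-order array): [48, 45, None, 3, None, 2, 34, None, None, 4, 35, None, 12, None, None, 5, 24]
Postorder traversal: [2, 5, 24, 12, 4, 35, 34, 3, 45, 48]


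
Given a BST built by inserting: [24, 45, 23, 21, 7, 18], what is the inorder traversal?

Tree insertion order: [24, 45, 23, 21, 7, 18]
Tree (level-order array): [24, 23, 45, 21, None, None, None, 7, None, None, 18]
Inorder traversal: [7, 18, 21, 23, 24, 45]


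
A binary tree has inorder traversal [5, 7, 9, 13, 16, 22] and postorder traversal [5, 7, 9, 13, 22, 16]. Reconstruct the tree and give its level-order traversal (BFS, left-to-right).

Inorder:   [5, 7, 9, 13, 16, 22]
Postorder: [5, 7, 9, 13, 22, 16]
Algorithm: postorder visits root last, so walk postorder right-to-left;
each value is the root of the current inorder slice — split it at that
value, recurse on the right subtree first, then the left.
Recursive splits:
  root=16; inorder splits into left=[5, 7, 9, 13], right=[22]
  root=22; inorder splits into left=[], right=[]
  root=13; inorder splits into left=[5, 7, 9], right=[]
  root=9; inorder splits into left=[5, 7], right=[]
  root=7; inorder splits into left=[5], right=[]
  root=5; inorder splits into left=[], right=[]
Reconstructed level-order: [16, 13, 22, 9, 7, 5]


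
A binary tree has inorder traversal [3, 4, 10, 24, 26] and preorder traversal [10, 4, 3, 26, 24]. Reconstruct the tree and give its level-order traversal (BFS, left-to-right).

Inorder:  [3, 4, 10, 24, 26]
Preorder: [10, 4, 3, 26, 24]
Algorithm: preorder visits root first, so consume preorder in order;
for each root, split the current inorder slice at that value into
left-subtree inorder and right-subtree inorder, then recurse.
Recursive splits:
  root=10; inorder splits into left=[3, 4], right=[24, 26]
  root=4; inorder splits into left=[3], right=[]
  root=3; inorder splits into left=[], right=[]
  root=26; inorder splits into left=[24], right=[]
  root=24; inorder splits into left=[], right=[]
Reconstructed level-order: [10, 4, 26, 3, 24]


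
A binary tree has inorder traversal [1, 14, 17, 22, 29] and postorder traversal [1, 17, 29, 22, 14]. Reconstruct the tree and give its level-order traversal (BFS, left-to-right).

Inorder:   [1, 14, 17, 22, 29]
Postorder: [1, 17, 29, 22, 14]
Algorithm: postorder visits root last, so walk postorder right-to-left;
each value is the root of the current inorder slice — split it at that
value, recurse on the right subtree first, then the left.
Recursive splits:
  root=14; inorder splits into left=[1], right=[17, 22, 29]
  root=22; inorder splits into left=[17], right=[29]
  root=29; inorder splits into left=[], right=[]
  root=17; inorder splits into left=[], right=[]
  root=1; inorder splits into left=[], right=[]
Reconstructed level-order: [14, 1, 22, 17, 29]


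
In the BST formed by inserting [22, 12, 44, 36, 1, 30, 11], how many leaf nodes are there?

Tree built from: [22, 12, 44, 36, 1, 30, 11]
Tree (level-order array): [22, 12, 44, 1, None, 36, None, None, 11, 30]
Rule: A leaf has 0 children.
Per-node child counts:
  node 22: 2 child(ren)
  node 12: 1 child(ren)
  node 1: 1 child(ren)
  node 11: 0 child(ren)
  node 44: 1 child(ren)
  node 36: 1 child(ren)
  node 30: 0 child(ren)
Matching nodes: [11, 30]
Count of leaf nodes: 2


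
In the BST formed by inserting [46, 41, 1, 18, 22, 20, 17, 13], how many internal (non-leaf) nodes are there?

Tree built from: [46, 41, 1, 18, 22, 20, 17, 13]
Tree (level-order array): [46, 41, None, 1, None, None, 18, 17, 22, 13, None, 20]
Rule: An internal node has at least one child.
Per-node child counts:
  node 46: 1 child(ren)
  node 41: 1 child(ren)
  node 1: 1 child(ren)
  node 18: 2 child(ren)
  node 17: 1 child(ren)
  node 13: 0 child(ren)
  node 22: 1 child(ren)
  node 20: 0 child(ren)
Matching nodes: [46, 41, 1, 18, 17, 22]
Count of internal (non-leaf) nodes: 6


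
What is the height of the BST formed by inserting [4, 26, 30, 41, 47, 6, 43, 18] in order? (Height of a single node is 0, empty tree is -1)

Insertion order: [4, 26, 30, 41, 47, 6, 43, 18]
Tree (level-order array): [4, None, 26, 6, 30, None, 18, None, 41, None, None, None, 47, 43]
Compute height bottom-up (empty subtree = -1):
  height(18) = 1 + max(-1, -1) = 0
  height(6) = 1 + max(-1, 0) = 1
  height(43) = 1 + max(-1, -1) = 0
  height(47) = 1 + max(0, -1) = 1
  height(41) = 1 + max(-1, 1) = 2
  height(30) = 1 + max(-1, 2) = 3
  height(26) = 1 + max(1, 3) = 4
  height(4) = 1 + max(-1, 4) = 5
Height = 5


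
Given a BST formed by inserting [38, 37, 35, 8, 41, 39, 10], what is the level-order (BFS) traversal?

Tree insertion order: [38, 37, 35, 8, 41, 39, 10]
Tree (level-order array): [38, 37, 41, 35, None, 39, None, 8, None, None, None, None, 10]
BFS from the root, enqueuing left then right child of each popped node:
  queue [38] -> pop 38, enqueue [37, 41], visited so far: [38]
  queue [37, 41] -> pop 37, enqueue [35], visited so far: [38, 37]
  queue [41, 35] -> pop 41, enqueue [39], visited so far: [38, 37, 41]
  queue [35, 39] -> pop 35, enqueue [8], visited so far: [38, 37, 41, 35]
  queue [39, 8] -> pop 39, enqueue [none], visited so far: [38, 37, 41, 35, 39]
  queue [8] -> pop 8, enqueue [10], visited so far: [38, 37, 41, 35, 39, 8]
  queue [10] -> pop 10, enqueue [none], visited so far: [38, 37, 41, 35, 39, 8, 10]
Result: [38, 37, 41, 35, 39, 8, 10]


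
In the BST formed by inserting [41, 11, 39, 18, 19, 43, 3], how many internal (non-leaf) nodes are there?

Tree built from: [41, 11, 39, 18, 19, 43, 3]
Tree (level-order array): [41, 11, 43, 3, 39, None, None, None, None, 18, None, None, 19]
Rule: An internal node has at least one child.
Per-node child counts:
  node 41: 2 child(ren)
  node 11: 2 child(ren)
  node 3: 0 child(ren)
  node 39: 1 child(ren)
  node 18: 1 child(ren)
  node 19: 0 child(ren)
  node 43: 0 child(ren)
Matching nodes: [41, 11, 39, 18]
Count of internal (non-leaf) nodes: 4


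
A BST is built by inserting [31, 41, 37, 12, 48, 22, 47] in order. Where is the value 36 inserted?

Starting tree (level order): [31, 12, 41, None, 22, 37, 48, None, None, None, None, 47]
Insertion path: 31 -> 41 -> 37
Result: insert 36 as left child of 37
Final tree (level order): [31, 12, 41, None, 22, 37, 48, None, None, 36, None, 47]


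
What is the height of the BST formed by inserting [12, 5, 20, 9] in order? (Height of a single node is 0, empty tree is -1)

Insertion order: [12, 5, 20, 9]
Tree (level-order array): [12, 5, 20, None, 9]
Compute height bottom-up (empty subtree = -1):
  height(9) = 1 + max(-1, -1) = 0
  height(5) = 1 + max(-1, 0) = 1
  height(20) = 1 + max(-1, -1) = 0
  height(12) = 1 + max(1, 0) = 2
Height = 2


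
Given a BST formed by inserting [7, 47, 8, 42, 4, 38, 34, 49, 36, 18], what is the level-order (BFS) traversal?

Tree insertion order: [7, 47, 8, 42, 4, 38, 34, 49, 36, 18]
Tree (level-order array): [7, 4, 47, None, None, 8, 49, None, 42, None, None, 38, None, 34, None, 18, 36]
BFS from the root, enqueuing left then right child of each popped node:
  queue [7] -> pop 7, enqueue [4, 47], visited so far: [7]
  queue [4, 47] -> pop 4, enqueue [none], visited so far: [7, 4]
  queue [47] -> pop 47, enqueue [8, 49], visited so far: [7, 4, 47]
  queue [8, 49] -> pop 8, enqueue [42], visited so far: [7, 4, 47, 8]
  queue [49, 42] -> pop 49, enqueue [none], visited so far: [7, 4, 47, 8, 49]
  queue [42] -> pop 42, enqueue [38], visited so far: [7, 4, 47, 8, 49, 42]
  queue [38] -> pop 38, enqueue [34], visited so far: [7, 4, 47, 8, 49, 42, 38]
  queue [34] -> pop 34, enqueue [18, 36], visited so far: [7, 4, 47, 8, 49, 42, 38, 34]
  queue [18, 36] -> pop 18, enqueue [none], visited so far: [7, 4, 47, 8, 49, 42, 38, 34, 18]
  queue [36] -> pop 36, enqueue [none], visited so far: [7, 4, 47, 8, 49, 42, 38, 34, 18, 36]
Result: [7, 4, 47, 8, 49, 42, 38, 34, 18, 36]


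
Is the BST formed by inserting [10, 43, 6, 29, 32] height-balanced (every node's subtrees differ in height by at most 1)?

Tree (level-order array): [10, 6, 43, None, None, 29, None, None, 32]
Definition: a tree is height-balanced if, at every node, |h(left) - h(right)| <= 1 (empty subtree has height -1).
Bottom-up per-node check:
  node 6: h_left=-1, h_right=-1, diff=0 [OK], height=0
  node 32: h_left=-1, h_right=-1, diff=0 [OK], height=0
  node 29: h_left=-1, h_right=0, diff=1 [OK], height=1
  node 43: h_left=1, h_right=-1, diff=2 [FAIL (|1--1|=2 > 1)], height=2
  node 10: h_left=0, h_right=2, diff=2 [FAIL (|0-2|=2 > 1)], height=3
Node 43 violates the condition: |1 - -1| = 2 > 1.
Result: Not balanced


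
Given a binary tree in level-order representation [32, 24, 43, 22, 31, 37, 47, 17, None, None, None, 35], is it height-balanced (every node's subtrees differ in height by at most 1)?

Tree (level-order array): [32, 24, 43, 22, 31, 37, 47, 17, None, None, None, 35]
Definition: a tree is height-balanced if, at every node, |h(left) - h(right)| <= 1 (empty subtree has height -1).
Bottom-up per-node check:
  node 17: h_left=-1, h_right=-1, diff=0 [OK], height=0
  node 22: h_left=0, h_right=-1, diff=1 [OK], height=1
  node 31: h_left=-1, h_right=-1, diff=0 [OK], height=0
  node 24: h_left=1, h_right=0, diff=1 [OK], height=2
  node 35: h_left=-1, h_right=-1, diff=0 [OK], height=0
  node 37: h_left=0, h_right=-1, diff=1 [OK], height=1
  node 47: h_left=-1, h_right=-1, diff=0 [OK], height=0
  node 43: h_left=1, h_right=0, diff=1 [OK], height=2
  node 32: h_left=2, h_right=2, diff=0 [OK], height=3
All nodes satisfy the balance condition.
Result: Balanced


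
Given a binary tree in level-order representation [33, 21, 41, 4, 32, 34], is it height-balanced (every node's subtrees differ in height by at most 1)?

Tree (level-order array): [33, 21, 41, 4, 32, 34]
Definition: a tree is height-balanced if, at every node, |h(left) - h(right)| <= 1 (empty subtree has height -1).
Bottom-up per-node check:
  node 4: h_left=-1, h_right=-1, diff=0 [OK], height=0
  node 32: h_left=-1, h_right=-1, diff=0 [OK], height=0
  node 21: h_left=0, h_right=0, diff=0 [OK], height=1
  node 34: h_left=-1, h_right=-1, diff=0 [OK], height=0
  node 41: h_left=0, h_right=-1, diff=1 [OK], height=1
  node 33: h_left=1, h_right=1, diff=0 [OK], height=2
All nodes satisfy the balance condition.
Result: Balanced


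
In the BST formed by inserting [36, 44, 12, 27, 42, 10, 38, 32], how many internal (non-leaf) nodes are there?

Tree built from: [36, 44, 12, 27, 42, 10, 38, 32]
Tree (level-order array): [36, 12, 44, 10, 27, 42, None, None, None, None, 32, 38]
Rule: An internal node has at least one child.
Per-node child counts:
  node 36: 2 child(ren)
  node 12: 2 child(ren)
  node 10: 0 child(ren)
  node 27: 1 child(ren)
  node 32: 0 child(ren)
  node 44: 1 child(ren)
  node 42: 1 child(ren)
  node 38: 0 child(ren)
Matching nodes: [36, 12, 27, 44, 42]
Count of internal (non-leaf) nodes: 5


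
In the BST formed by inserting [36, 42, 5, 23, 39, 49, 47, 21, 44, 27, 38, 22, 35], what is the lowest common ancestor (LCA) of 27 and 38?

Tree insertion order: [36, 42, 5, 23, 39, 49, 47, 21, 44, 27, 38, 22, 35]
Tree (level-order array): [36, 5, 42, None, 23, 39, 49, 21, 27, 38, None, 47, None, None, 22, None, 35, None, None, 44]
In a BST, the LCA of p=27, q=38 is the first node v on the
root-to-leaf path with p <= v <= q (go left if both < v, right if both > v).
Walk from root:
  at 36: 27 <= 36 <= 38, this is the LCA
LCA = 36


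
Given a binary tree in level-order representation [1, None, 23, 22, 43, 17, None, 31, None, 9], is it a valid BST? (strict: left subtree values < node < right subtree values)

Level-order array: [1, None, 23, 22, 43, 17, None, 31, None, 9]
Validate using subtree bounds (lo, hi): at each node, require lo < value < hi,
then recurse left with hi=value and right with lo=value.
Preorder trace (stopping at first violation):
  at node 1 with bounds (-inf, +inf): OK
  at node 23 with bounds (1, +inf): OK
  at node 22 with bounds (1, 23): OK
  at node 17 with bounds (1, 22): OK
  at node 9 with bounds (1, 17): OK
  at node 43 with bounds (23, +inf): OK
  at node 31 with bounds (23, 43): OK
No violation found at any node.
Result: Valid BST


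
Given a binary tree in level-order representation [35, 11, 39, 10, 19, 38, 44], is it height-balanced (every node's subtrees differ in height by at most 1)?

Tree (level-order array): [35, 11, 39, 10, 19, 38, 44]
Definition: a tree is height-balanced if, at every node, |h(left) - h(right)| <= 1 (empty subtree has height -1).
Bottom-up per-node check:
  node 10: h_left=-1, h_right=-1, diff=0 [OK], height=0
  node 19: h_left=-1, h_right=-1, diff=0 [OK], height=0
  node 11: h_left=0, h_right=0, diff=0 [OK], height=1
  node 38: h_left=-1, h_right=-1, diff=0 [OK], height=0
  node 44: h_left=-1, h_right=-1, diff=0 [OK], height=0
  node 39: h_left=0, h_right=0, diff=0 [OK], height=1
  node 35: h_left=1, h_right=1, diff=0 [OK], height=2
All nodes satisfy the balance condition.
Result: Balanced


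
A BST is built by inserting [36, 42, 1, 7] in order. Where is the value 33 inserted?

Starting tree (level order): [36, 1, 42, None, 7]
Insertion path: 36 -> 1 -> 7
Result: insert 33 as right child of 7
Final tree (level order): [36, 1, 42, None, 7, None, None, None, 33]


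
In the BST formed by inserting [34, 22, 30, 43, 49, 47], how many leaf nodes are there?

Tree built from: [34, 22, 30, 43, 49, 47]
Tree (level-order array): [34, 22, 43, None, 30, None, 49, None, None, 47]
Rule: A leaf has 0 children.
Per-node child counts:
  node 34: 2 child(ren)
  node 22: 1 child(ren)
  node 30: 0 child(ren)
  node 43: 1 child(ren)
  node 49: 1 child(ren)
  node 47: 0 child(ren)
Matching nodes: [30, 47]
Count of leaf nodes: 2


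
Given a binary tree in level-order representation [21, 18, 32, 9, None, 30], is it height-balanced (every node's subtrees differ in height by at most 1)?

Tree (level-order array): [21, 18, 32, 9, None, 30]
Definition: a tree is height-balanced if, at every node, |h(left) - h(right)| <= 1 (empty subtree has height -1).
Bottom-up per-node check:
  node 9: h_left=-1, h_right=-1, diff=0 [OK], height=0
  node 18: h_left=0, h_right=-1, diff=1 [OK], height=1
  node 30: h_left=-1, h_right=-1, diff=0 [OK], height=0
  node 32: h_left=0, h_right=-1, diff=1 [OK], height=1
  node 21: h_left=1, h_right=1, diff=0 [OK], height=2
All nodes satisfy the balance condition.
Result: Balanced


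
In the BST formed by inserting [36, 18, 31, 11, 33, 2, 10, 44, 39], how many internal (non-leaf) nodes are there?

Tree built from: [36, 18, 31, 11, 33, 2, 10, 44, 39]
Tree (level-order array): [36, 18, 44, 11, 31, 39, None, 2, None, None, 33, None, None, None, 10]
Rule: An internal node has at least one child.
Per-node child counts:
  node 36: 2 child(ren)
  node 18: 2 child(ren)
  node 11: 1 child(ren)
  node 2: 1 child(ren)
  node 10: 0 child(ren)
  node 31: 1 child(ren)
  node 33: 0 child(ren)
  node 44: 1 child(ren)
  node 39: 0 child(ren)
Matching nodes: [36, 18, 11, 2, 31, 44]
Count of internal (non-leaf) nodes: 6


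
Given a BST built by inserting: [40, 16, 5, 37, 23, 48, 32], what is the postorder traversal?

Tree insertion order: [40, 16, 5, 37, 23, 48, 32]
Tree (level-order array): [40, 16, 48, 5, 37, None, None, None, None, 23, None, None, 32]
Postorder traversal: [5, 32, 23, 37, 16, 48, 40]


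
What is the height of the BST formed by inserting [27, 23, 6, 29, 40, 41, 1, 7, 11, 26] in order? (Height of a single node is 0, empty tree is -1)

Insertion order: [27, 23, 6, 29, 40, 41, 1, 7, 11, 26]
Tree (level-order array): [27, 23, 29, 6, 26, None, 40, 1, 7, None, None, None, 41, None, None, None, 11]
Compute height bottom-up (empty subtree = -1):
  height(1) = 1 + max(-1, -1) = 0
  height(11) = 1 + max(-1, -1) = 0
  height(7) = 1 + max(-1, 0) = 1
  height(6) = 1 + max(0, 1) = 2
  height(26) = 1 + max(-1, -1) = 0
  height(23) = 1 + max(2, 0) = 3
  height(41) = 1 + max(-1, -1) = 0
  height(40) = 1 + max(-1, 0) = 1
  height(29) = 1 + max(-1, 1) = 2
  height(27) = 1 + max(3, 2) = 4
Height = 4


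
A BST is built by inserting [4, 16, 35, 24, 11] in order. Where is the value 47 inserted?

Starting tree (level order): [4, None, 16, 11, 35, None, None, 24]
Insertion path: 4 -> 16 -> 35
Result: insert 47 as right child of 35
Final tree (level order): [4, None, 16, 11, 35, None, None, 24, 47]


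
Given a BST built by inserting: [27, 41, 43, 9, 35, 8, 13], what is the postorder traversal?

Tree insertion order: [27, 41, 43, 9, 35, 8, 13]
Tree (level-order array): [27, 9, 41, 8, 13, 35, 43]
Postorder traversal: [8, 13, 9, 35, 43, 41, 27]


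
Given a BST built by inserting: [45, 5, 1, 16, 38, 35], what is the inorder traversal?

Tree insertion order: [45, 5, 1, 16, 38, 35]
Tree (level-order array): [45, 5, None, 1, 16, None, None, None, 38, 35]
Inorder traversal: [1, 5, 16, 35, 38, 45]


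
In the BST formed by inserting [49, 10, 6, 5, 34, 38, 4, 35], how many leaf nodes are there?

Tree built from: [49, 10, 6, 5, 34, 38, 4, 35]
Tree (level-order array): [49, 10, None, 6, 34, 5, None, None, 38, 4, None, 35]
Rule: A leaf has 0 children.
Per-node child counts:
  node 49: 1 child(ren)
  node 10: 2 child(ren)
  node 6: 1 child(ren)
  node 5: 1 child(ren)
  node 4: 0 child(ren)
  node 34: 1 child(ren)
  node 38: 1 child(ren)
  node 35: 0 child(ren)
Matching nodes: [4, 35]
Count of leaf nodes: 2


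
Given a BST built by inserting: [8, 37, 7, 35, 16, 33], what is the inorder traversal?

Tree insertion order: [8, 37, 7, 35, 16, 33]
Tree (level-order array): [8, 7, 37, None, None, 35, None, 16, None, None, 33]
Inorder traversal: [7, 8, 16, 33, 35, 37]


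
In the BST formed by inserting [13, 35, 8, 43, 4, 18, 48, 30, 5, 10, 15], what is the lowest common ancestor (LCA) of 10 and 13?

Tree insertion order: [13, 35, 8, 43, 4, 18, 48, 30, 5, 10, 15]
Tree (level-order array): [13, 8, 35, 4, 10, 18, 43, None, 5, None, None, 15, 30, None, 48]
In a BST, the LCA of p=10, q=13 is the first node v on the
root-to-leaf path with p <= v <= q (go left if both < v, right if both > v).
Walk from root:
  at 13: 10 <= 13 <= 13, this is the LCA
LCA = 13


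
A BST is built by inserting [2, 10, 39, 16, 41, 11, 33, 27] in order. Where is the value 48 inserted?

Starting tree (level order): [2, None, 10, None, 39, 16, 41, 11, 33, None, None, None, None, 27]
Insertion path: 2 -> 10 -> 39 -> 41
Result: insert 48 as right child of 41
Final tree (level order): [2, None, 10, None, 39, 16, 41, 11, 33, None, 48, None, None, 27]


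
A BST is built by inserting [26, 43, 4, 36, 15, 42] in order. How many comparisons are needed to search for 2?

Search path for 2: 26 -> 4
Found: False
Comparisons: 2


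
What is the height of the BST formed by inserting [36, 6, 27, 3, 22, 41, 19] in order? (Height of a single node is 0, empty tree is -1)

Insertion order: [36, 6, 27, 3, 22, 41, 19]
Tree (level-order array): [36, 6, 41, 3, 27, None, None, None, None, 22, None, 19]
Compute height bottom-up (empty subtree = -1):
  height(3) = 1 + max(-1, -1) = 0
  height(19) = 1 + max(-1, -1) = 0
  height(22) = 1 + max(0, -1) = 1
  height(27) = 1 + max(1, -1) = 2
  height(6) = 1 + max(0, 2) = 3
  height(41) = 1 + max(-1, -1) = 0
  height(36) = 1 + max(3, 0) = 4
Height = 4


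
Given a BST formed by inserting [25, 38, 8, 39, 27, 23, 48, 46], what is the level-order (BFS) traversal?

Tree insertion order: [25, 38, 8, 39, 27, 23, 48, 46]
Tree (level-order array): [25, 8, 38, None, 23, 27, 39, None, None, None, None, None, 48, 46]
BFS from the root, enqueuing left then right child of each popped node:
  queue [25] -> pop 25, enqueue [8, 38], visited so far: [25]
  queue [8, 38] -> pop 8, enqueue [23], visited so far: [25, 8]
  queue [38, 23] -> pop 38, enqueue [27, 39], visited so far: [25, 8, 38]
  queue [23, 27, 39] -> pop 23, enqueue [none], visited so far: [25, 8, 38, 23]
  queue [27, 39] -> pop 27, enqueue [none], visited so far: [25, 8, 38, 23, 27]
  queue [39] -> pop 39, enqueue [48], visited so far: [25, 8, 38, 23, 27, 39]
  queue [48] -> pop 48, enqueue [46], visited so far: [25, 8, 38, 23, 27, 39, 48]
  queue [46] -> pop 46, enqueue [none], visited so far: [25, 8, 38, 23, 27, 39, 48, 46]
Result: [25, 8, 38, 23, 27, 39, 48, 46]


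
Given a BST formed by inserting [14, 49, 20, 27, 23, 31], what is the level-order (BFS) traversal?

Tree insertion order: [14, 49, 20, 27, 23, 31]
Tree (level-order array): [14, None, 49, 20, None, None, 27, 23, 31]
BFS from the root, enqueuing left then right child of each popped node:
  queue [14] -> pop 14, enqueue [49], visited so far: [14]
  queue [49] -> pop 49, enqueue [20], visited so far: [14, 49]
  queue [20] -> pop 20, enqueue [27], visited so far: [14, 49, 20]
  queue [27] -> pop 27, enqueue [23, 31], visited so far: [14, 49, 20, 27]
  queue [23, 31] -> pop 23, enqueue [none], visited so far: [14, 49, 20, 27, 23]
  queue [31] -> pop 31, enqueue [none], visited so far: [14, 49, 20, 27, 23, 31]
Result: [14, 49, 20, 27, 23, 31]


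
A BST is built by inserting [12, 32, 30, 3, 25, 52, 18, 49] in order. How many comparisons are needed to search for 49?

Search path for 49: 12 -> 32 -> 52 -> 49
Found: True
Comparisons: 4


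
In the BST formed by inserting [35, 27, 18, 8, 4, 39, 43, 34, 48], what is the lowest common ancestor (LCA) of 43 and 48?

Tree insertion order: [35, 27, 18, 8, 4, 39, 43, 34, 48]
Tree (level-order array): [35, 27, 39, 18, 34, None, 43, 8, None, None, None, None, 48, 4]
In a BST, the LCA of p=43, q=48 is the first node v on the
root-to-leaf path with p <= v <= q (go left if both < v, right if both > v).
Walk from root:
  at 35: both 43 and 48 > 35, go right
  at 39: both 43 and 48 > 39, go right
  at 43: 43 <= 43 <= 48, this is the LCA
LCA = 43


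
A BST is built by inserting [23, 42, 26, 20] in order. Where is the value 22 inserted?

Starting tree (level order): [23, 20, 42, None, None, 26]
Insertion path: 23 -> 20
Result: insert 22 as right child of 20
Final tree (level order): [23, 20, 42, None, 22, 26]


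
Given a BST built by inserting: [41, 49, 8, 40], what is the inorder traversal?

Tree insertion order: [41, 49, 8, 40]
Tree (level-order array): [41, 8, 49, None, 40]
Inorder traversal: [8, 40, 41, 49]


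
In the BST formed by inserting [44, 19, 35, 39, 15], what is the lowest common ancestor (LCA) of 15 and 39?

Tree insertion order: [44, 19, 35, 39, 15]
Tree (level-order array): [44, 19, None, 15, 35, None, None, None, 39]
In a BST, the LCA of p=15, q=39 is the first node v on the
root-to-leaf path with p <= v <= q (go left if both < v, right if both > v).
Walk from root:
  at 44: both 15 and 39 < 44, go left
  at 19: 15 <= 19 <= 39, this is the LCA
LCA = 19


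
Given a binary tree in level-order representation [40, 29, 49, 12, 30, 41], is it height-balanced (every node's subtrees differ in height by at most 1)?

Tree (level-order array): [40, 29, 49, 12, 30, 41]
Definition: a tree is height-balanced if, at every node, |h(left) - h(right)| <= 1 (empty subtree has height -1).
Bottom-up per-node check:
  node 12: h_left=-1, h_right=-1, diff=0 [OK], height=0
  node 30: h_left=-1, h_right=-1, diff=0 [OK], height=0
  node 29: h_left=0, h_right=0, diff=0 [OK], height=1
  node 41: h_left=-1, h_right=-1, diff=0 [OK], height=0
  node 49: h_left=0, h_right=-1, diff=1 [OK], height=1
  node 40: h_left=1, h_right=1, diff=0 [OK], height=2
All nodes satisfy the balance condition.
Result: Balanced


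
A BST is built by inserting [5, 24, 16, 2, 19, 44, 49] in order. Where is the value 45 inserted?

Starting tree (level order): [5, 2, 24, None, None, 16, 44, None, 19, None, 49]
Insertion path: 5 -> 24 -> 44 -> 49
Result: insert 45 as left child of 49
Final tree (level order): [5, 2, 24, None, None, 16, 44, None, 19, None, 49, None, None, 45]


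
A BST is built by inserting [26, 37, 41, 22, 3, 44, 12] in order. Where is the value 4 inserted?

Starting tree (level order): [26, 22, 37, 3, None, None, 41, None, 12, None, 44]
Insertion path: 26 -> 22 -> 3 -> 12
Result: insert 4 as left child of 12
Final tree (level order): [26, 22, 37, 3, None, None, 41, None, 12, None, 44, 4]


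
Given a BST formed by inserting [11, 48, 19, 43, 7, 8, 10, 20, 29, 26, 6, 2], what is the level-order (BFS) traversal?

Tree insertion order: [11, 48, 19, 43, 7, 8, 10, 20, 29, 26, 6, 2]
Tree (level-order array): [11, 7, 48, 6, 8, 19, None, 2, None, None, 10, None, 43, None, None, None, None, 20, None, None, 29, 26]
BFS from the root, enqueuing left then right child of each popped node:
  queue [11] -> pop 11, enqueue [7, 48], visited so far: [11]
  queue [7, 48] -> pop 7, enqueue [6, 8], visited so far: [11, 7]
  queue [48, 6, 8] -> pop 48, enqueue [19], visited so far: [11, 7, 48]
  queue [6, 8, 19] -> pop 6, enqueue [2], visited so far: [11, 7, 48, 6]
  queue [8, 19, 2] -> pop 8, enqueue [10], visited so far: [11, 7, 48, 6, 8]
  queue [19, 2, 10] -> pop 19, enqueue [43], visited so far: [11, 7, 48, 6, 8, 19]
  queue [2, 10, 43] -> pop 2, enqueue [none], visited so far: [11, 7, 48, 6, 8, 19, 2]
  queue [10, 43] -> pop 10, enqueue [none], visited so far: [11, 7, 48, 6, 8, 19, 2, 10]
  queue [43] -> pop 43, enqueue [20], visited so far: [11, 7, 48, 6, 8, 19, 2, 10, 43]
  queue [20] -> pop 20, enqueue [29], visited so far: [11, 7, 48, 6, 8, 19, 2, 10, 43, 20]
  queue [29] -> pop 29, enqueue [26], visited so far: [11, 7, 48, 6, 8, 19, 2, 10, 43, 20, 29]
  queue [26] -> pop 26, enqueue [none], visited so far: [11, 7, 48, 6, 8, 19, 2, 10, 43, 20, 29, 26]
Result: [11, 7, 48, 6, 8, 19, 2, 10, 43, 20, 29, 26]
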